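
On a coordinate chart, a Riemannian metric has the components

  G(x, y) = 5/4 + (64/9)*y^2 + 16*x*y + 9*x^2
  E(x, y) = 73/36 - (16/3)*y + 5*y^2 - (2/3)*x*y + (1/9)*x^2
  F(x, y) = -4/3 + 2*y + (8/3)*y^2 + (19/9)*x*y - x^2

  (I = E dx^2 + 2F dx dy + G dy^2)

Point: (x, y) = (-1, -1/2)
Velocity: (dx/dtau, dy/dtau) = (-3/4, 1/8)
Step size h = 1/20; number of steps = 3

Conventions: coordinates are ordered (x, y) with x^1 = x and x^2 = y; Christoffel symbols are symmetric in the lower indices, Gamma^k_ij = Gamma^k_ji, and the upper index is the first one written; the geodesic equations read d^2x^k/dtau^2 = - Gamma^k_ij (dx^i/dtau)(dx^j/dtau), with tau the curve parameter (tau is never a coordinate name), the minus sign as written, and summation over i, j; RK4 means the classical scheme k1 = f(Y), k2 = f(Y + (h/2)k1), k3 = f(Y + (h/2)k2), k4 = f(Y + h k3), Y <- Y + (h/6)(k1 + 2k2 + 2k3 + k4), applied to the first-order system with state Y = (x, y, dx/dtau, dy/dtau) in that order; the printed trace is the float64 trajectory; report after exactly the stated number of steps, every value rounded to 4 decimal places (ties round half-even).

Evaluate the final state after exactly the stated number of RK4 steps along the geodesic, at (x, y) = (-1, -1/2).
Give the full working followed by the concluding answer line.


f(Y) = (dx/dtau, dy/dtau, -Gamma^x_ij Y'^i Y'^j, -Gamma^y_ij Y'^i Y'^j) with the Gammas evaluated at the stage position; h = 0.050000; intermediate values shown to 6 dp
step 0: x = -1.0000, y = -0.5000, dx/dtau = -0.7500, dy/dtau = 0.1250
step 1:
  k1: at (x, y) = (-1.000000, -0.500000), (dx/dtau, dy/dtau) = (-0.750000, 0.125000); Gamma_xxx = 0.093041, Gamma_xxy = -1.051226, Gamma_xyy = 1.661592, Gamma_yxx = 0.295973, Gamma_yxy = -0.733663, Gamma_yyy = -0.443312; k1 = (-0.750000, 0.125000, -0.275403, -0.297120)
  k2: at (x, y) = (-1.018750, -0.496875), (dx/dtau, dy/dtau) = (-0.756885, 0.117572); Gamma_xxx = 0.093021, Gamma_xxy = -1.054978, Gamma_xyy = 1.692272, Gamma_yxx = 0.291135, Gamma_yxy = -0.727390, Gamma_yyy = -0.435868; k2 = (-0.756885, 0.117572, -0.264444, -0.290218)
  k3: at (x, y) = (-1.018922, -0.497061), (dx/dtau, dy/dtau) = (-0.756611, 0.117745); Gamma_xxx = 0.092955, Gamma_xxy = -1.054699, Gamma_xyy = 1.692072, Gamma_yxx = 0.291043, Gamma_yxy = -0.727183, Gamma_yyy = -0.435856; k3 = (-0.756611, 0.117745, -0.264591, -0.290133)
  k4: at (x, y) = (-1.037831, -0.494113), (dx/dtau, dy/dtau) = (-0.763230, 0.110493); Gamma_xxx = 0.092909, Gamma_xxy = -1.058280, Gamma_xyy = 1.722799, Gamma_yxx = 0.286261, Gamma_yxy = -0.720877, Gamma_yyy = -0.428438; k4 = (-0.763230, 0.110493, -0.253648, -0.283107)
  Y <- Y + (h/6)(k1 + 2k2 + 2k3 + k4): x = -1.0378, y = -0.4941, dx/dtau = -0.7632, dy/dtau = 0.1105
step 2:
  k1: at (x, y) = (-1.037835, -0.494116), (dx/dtau, dy/dtau) = (-0.763226, 0.110492); Gamma_xxx = 0.092908, Gamma_xxy = -1.058276, Gamma_xyy = 1.722799, Gamma_yxx = 0.286259, Gamma_yxy = -0.720873, Gamma_yyy = -0.428437; k1 = (-0.763226, 0.110492, -0.253643, -0.283102)
  k2: at (x, y) = (-1.056916, -0.491353), (dx/dtau, dy/dtau) = (-0.769567, 0.103415); Gamma_xxx = 0.092833, Gamma_xxy = -1.061670, Gamma_xyy = 1.753556, Gamma_yxx = 0.281526, Gamma_yxy = -0.714522, Gamma_yyy = -0.421044; k2 = (-0.769567, 0.103415, -0.242717, -0.275956)
  k3: at (x, y) = (-1.057074, -0.491530), (dx/dtau, dy/dtau) = (-0.769294, 0.103593); Gamma_xxx = 0.092771, Gamma_xxy = -1.061403, Gamma_xyy = 1.753339, Gamma_yxx = 0.281444, Gamma_yxy = -0.714333, Gamma_yyy = -0.421040; k3 = (-0.769294, 0.103593, -0.242894, -0.275899)
  k4: at (x, y) = (-1.076300, -0.488936), (dx/dtau, dy/dtau) = (-0.775371, 0.096697); Gamma_xxx = 0.092674, Gamma_xxy = -1.064634, Gamma_xyy = 1.784097, Gamma_yxx = 0.276775, Gamma_yxy = -0.707968, Gamma_yyy = -0.413685; k4 = (-0.775371, 0.096697, -0.232042, -0.268691)
  Y <- Y + (h/6)(k1 + 2k2 + 2k3 + k4): x = -1.0763, y = -0.4889, dx/dtau = -0.7754, dy/dtau = 0.0967
step 3:
  k1: at (x, y) = (-1.076305, -0.488939), (dx/dtau, dy/dtau) = (-0.775367, 0.096696); Gamma_xxx = 0.092673, Gamma_xxy = -1.064630, Gamma_xyy = 1.784096, Gamma_yxx = 0.276773, Gamma_yxy = -0.707964, Gamma_yyy = -0.413684; k1 = (-0.775367, 0.096696, -0.232037, -0.268686)
  k2: at (x, y) = (-1.095689, -0.486521), (dx/dtau, dy/dtau) = (-0.781168, 0.089979); Gamma_xxx = 0.092549, Gamma_xxy = -1.067682, Gamma_xyy = 1.814836, Gamma_yxx = 0.272163, Gamma_yxy = -0.701576, Gamma_yyy = -0.406367; k2 = (-0.781168, 0.089979, -0.221261, -0.261416)
  k3: at (x, y) = (-1.095834, -0.486689), (dx/dtau, dy/dtau) = (-0.780898, 0.090161); Gamma_xxx = 0.092492, Gamma_xxy = -1.067428, Gamma_xyy = 1.814605, Gamma_yxx = 0.272091, Gamma_yxy = -0.701404, Gamma_yyy = -0.406369; k3 = (-0.780898, 0.090161, -0.221461, -0.261385)
  k4: at (x, y) = (-1.115349, -0.484431), (dx/dtau, dy/dtau) = (-0.786440, 0.083627); Gamma_xxx = 0.092350, Gamma_xxy = -1.070326, Gamma_xyy = 1.845303, Gamma_yxx = 0.267551, Gamma_yxy = -0.695020, Gamma_yyy = -0.399101; k4 = (-0.786440, 0.083627, -0.210808, -0.254106)
  Y <- Y + (h/6)(k1 + 2k2 + 2k3 + k4): x = -1.1154, y = -0.4844, dx/dtau = -0.7864, dy/dtau = 0.0836

Answer: x = -1.1154, y = -0.4844, dx/dtau = -0.7864, dy/dtau = 0.0836


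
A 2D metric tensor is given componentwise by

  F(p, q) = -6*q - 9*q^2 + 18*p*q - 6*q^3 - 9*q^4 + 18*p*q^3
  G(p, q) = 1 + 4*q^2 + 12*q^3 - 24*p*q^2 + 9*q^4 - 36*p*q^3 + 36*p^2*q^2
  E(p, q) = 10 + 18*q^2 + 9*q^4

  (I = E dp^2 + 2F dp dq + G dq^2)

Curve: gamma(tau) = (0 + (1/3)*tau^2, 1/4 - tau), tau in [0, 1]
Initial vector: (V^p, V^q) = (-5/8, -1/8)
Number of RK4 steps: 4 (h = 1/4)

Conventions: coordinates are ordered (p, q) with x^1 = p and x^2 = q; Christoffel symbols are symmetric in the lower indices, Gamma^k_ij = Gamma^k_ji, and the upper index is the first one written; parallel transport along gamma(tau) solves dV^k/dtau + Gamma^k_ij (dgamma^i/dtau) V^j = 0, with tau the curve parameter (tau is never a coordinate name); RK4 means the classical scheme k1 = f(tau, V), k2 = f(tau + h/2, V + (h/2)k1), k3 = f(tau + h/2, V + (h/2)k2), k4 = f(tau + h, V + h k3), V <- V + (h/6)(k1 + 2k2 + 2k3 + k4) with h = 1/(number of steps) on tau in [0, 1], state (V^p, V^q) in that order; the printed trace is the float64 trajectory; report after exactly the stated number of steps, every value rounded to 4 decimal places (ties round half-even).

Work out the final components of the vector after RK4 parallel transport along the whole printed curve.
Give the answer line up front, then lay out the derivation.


Answer: V^p = -0.4644, V^q = -0.1337

gamma'(tau) = ((2/3)*tau, -1); f(tau, V)^k = -Gamma^k_ij(gamma(tau)) gamma'^i(tau) V^j; h = 1/4; intermediate values shown to 6 dp
curve data and Christoffel symbols at the stage parameters:
  tau = 0.000000: gamma = (0.000000, 0.250000), gamma' = (0.000000, -1.000000); Gamma_ppp = 0.000000, Gamma_ppq = 0.411014, Gamma_pqq = -0.959033, Gamma_qpp = 0.000000, Gamma_qpq = -0.088650, Gamma_qqq = 0.206850
  tau = 0.125000: gamma = (0.005208, 0.125000), gamma' = (0.083333, -1.000000); Gamma_ppp = 0.000000, Gamma_ppq = 0.220378, Gamma_pqq = -0.798869, Gamma_qpp = 0.000000, Gamma_qpq = -0.021190, Gamma_qqq = 0.076814
  tau = 0.250000: gamma = (0.020833, 0.000000), gamma' = (0.166667, -1.000000); Gamma_ppp = 0.000000, Gamma_ppq = 0.000000, Gamma_pqq = -0.562500, Gamma_qpp = 0.000000, Gamma_qpq = 0.000000, Gamma_qqq = 0.000000
  tau = 0.375000: gamma = (0.046875, -0.125000), gamma' = (0.250000, -1.000000); Gamma_ppp = 0.000000, Gamma_ppq = -0.221609, Gamma_pqq = -0.286245, Gamma_qpp = 0.000000, Gamma_qpq = -0.012217, Gamma_qqq = -0.015780
  tau = 0.500000: gamma = (0.083333, -0.250000), gamma' = (0.333333, -1.000000); Gamma_ppp = 0.000000, Gamma_ppq = -0.427076, Gamma_pqq = 0.000000, Gamma_qpp = 0.000000, Gamma_qpq = -0.025122, Gamma_qqq = 0.000000
  tau = 0.625000: gamma = (0.130208, -0.375000), gamma' = (0.416667, -1.000000); Gamma_ppp = 0.000000, Gamma_ppq = -0.605739, Gamma_pqq = 0.277630, Gamma_qpp = 0.000000, Gamma_qpq = -0.006223, Gamma_qqq = 0.002852
  tau = 0.750000: gamma = (0.187500, -0.500000), gamma' = (0.500000, -1.000000); Gamma_ppp = 0.000000, Gamma_ppq = -0.742077, Gamma_pqq = 0.525638, Gamma_qpp = 0.000000, Gamma_qpq = 0.061840, Gamma_qqq = -0.043803
  tau = 0.875000: gamma = (0.255208, -0.625000), gamma' = (0.583333, -1.000000); Gamma_ppp = 0.000000, Gamma_ppq = -0.815796, Gamma_pqq = 0.713821, Gamma_qpp = 0.000000, Gamma_qpq = 0.171867, Gamma_qqq = -0.150384
  tau = 1.000000: gamma = (0.333333, -0.750000), gamma' = (0.666667, -1.000000); Gamma_ppp = 0.000000, Gamma_ppq = -0.816944, Gamma_pqq = 0.816944, Gamma_qpp = 0.000000, Gamma_qpq = 0.294100, Gamma_qqq = -0.294100
step 0: V^p = -0.6250, V^q = -0.1250
step 1: k1 = (-0.137005, 0.029550), k2 = (-0.042375, 0.004074), k3 = (-0.037165, 0.003574), k4 = (0.069810, 0.000000); V <- V + (h/6)(k1 + 2k2 + 2k3 + k4): V^p = -0.6344, V^q = -0.1231
step 2: k1 = (0.069261, 0.000000), k2 = (0.167100, 0.009212), k3 = (0.164124, 0.009048), k4 = (0.236219, 0.013895); V <- V + (h/6)(k1 + 2k2 + 2k3 + k4): V^p = -0.5941, V^q = -0.1210
step 3: k1 = (0.236495, 0.013911), k2 = (0.278734, 0.002864), k3 = (0.274804, 0.002823), k4 = (0.281992, -0.023499); V <- V + (h/6)(k1 + 2k2 + 2k3 + k4): V^p = -0.5264, V^q = -0.1210
step 4: k1 = (0.282145, -0.023512), k2 = (0.253237, -0.053350), k3 = (0.251747, -0.053037), k4 = (0.195851, -0.070506); V <- V + (h/6)(k1 + 2k2 + 2k3 + k4): V^p = -0.4644, V^q = -0.1337


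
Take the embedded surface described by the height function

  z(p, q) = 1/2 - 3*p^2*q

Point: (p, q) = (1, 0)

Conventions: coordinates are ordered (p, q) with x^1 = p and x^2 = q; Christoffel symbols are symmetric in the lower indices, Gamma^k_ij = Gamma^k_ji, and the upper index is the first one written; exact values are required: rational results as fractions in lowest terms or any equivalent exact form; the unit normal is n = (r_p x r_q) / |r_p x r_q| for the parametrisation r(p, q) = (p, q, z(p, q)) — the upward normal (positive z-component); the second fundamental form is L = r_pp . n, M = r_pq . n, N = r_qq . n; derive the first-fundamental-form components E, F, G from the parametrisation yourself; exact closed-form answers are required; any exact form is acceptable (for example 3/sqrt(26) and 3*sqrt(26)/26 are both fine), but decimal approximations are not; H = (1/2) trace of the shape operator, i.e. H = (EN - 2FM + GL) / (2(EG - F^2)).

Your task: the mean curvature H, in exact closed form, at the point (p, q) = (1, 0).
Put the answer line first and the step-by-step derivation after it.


Answer: H = 0

z_p = 0, z_q = -3, z_pp = 0, z_pq = -6, z_qq = 0
E = 1, F = 0, G = 10; answer radicand W^2 = 10
unnormalised second-form numerators: l = 0, m = -6, n = 0; L = l/sqrt(10), and similarly M = m/sqrt(W^2), N = n/sqrt(W^2)
H = (E*n - 2*F*m + G*l) / (2*(EG - F^2)*sqrt(W^2)); E*n - 2*F*m + G*l = 0, EG - F^2 = 10, so H = (0)/sqrt(10)


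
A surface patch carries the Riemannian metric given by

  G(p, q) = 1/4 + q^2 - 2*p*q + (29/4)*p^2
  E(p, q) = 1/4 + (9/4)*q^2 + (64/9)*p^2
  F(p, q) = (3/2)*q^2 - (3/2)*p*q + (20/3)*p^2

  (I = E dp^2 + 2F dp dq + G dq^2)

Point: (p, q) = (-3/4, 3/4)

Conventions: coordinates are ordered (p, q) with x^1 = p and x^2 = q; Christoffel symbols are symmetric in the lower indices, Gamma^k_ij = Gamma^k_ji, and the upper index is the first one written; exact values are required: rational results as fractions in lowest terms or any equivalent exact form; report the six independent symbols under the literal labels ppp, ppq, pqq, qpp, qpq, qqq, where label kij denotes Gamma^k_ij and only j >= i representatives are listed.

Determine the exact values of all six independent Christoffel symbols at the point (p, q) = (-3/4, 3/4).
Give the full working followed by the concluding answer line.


E = 353/64, F = 87/16, G = 385/64 at the point
E_p = -32/3, E_q = 27/8, F_p = -89/8, F_q = 27/8, G_p = -99/8, G_q = 3
EG - F^2 = 14801/4096;  g^inv = (4096/14801) * [[385/64, -87/16], [-87/16, 353/64]]
first-kind symbols [ij,l] = (1/2)(d_i g_jl + d_j g_il - d_l g_ij): [pp,p] = E_p/2 = -16/3, [pp,q] = F_p - E_q/2 = -205/16, [pq,p] = E_q/2 = 27/16, [pq,q] = G_p/2 = -99/16, [qq,p] = F_q - G_p/2 = 153/16, [qq,q] = G_q/2 = 3/2
Gamma^p_ij = (G*[ij,p] - F*[ij,q])/(EG - F^2), Gamma^q_ij = (E*[ij,q] - F*[ij,p])/(EG - F^2)

Answer: Gamma_ppp = 461840/44403, Gamma_ppq = 179388/14801, Gamma_pqq = 4932/361, Gamma_qpp = -170676/14801, Gamma_qpq = -177372/14801, Gamma_qqq = -4368/361


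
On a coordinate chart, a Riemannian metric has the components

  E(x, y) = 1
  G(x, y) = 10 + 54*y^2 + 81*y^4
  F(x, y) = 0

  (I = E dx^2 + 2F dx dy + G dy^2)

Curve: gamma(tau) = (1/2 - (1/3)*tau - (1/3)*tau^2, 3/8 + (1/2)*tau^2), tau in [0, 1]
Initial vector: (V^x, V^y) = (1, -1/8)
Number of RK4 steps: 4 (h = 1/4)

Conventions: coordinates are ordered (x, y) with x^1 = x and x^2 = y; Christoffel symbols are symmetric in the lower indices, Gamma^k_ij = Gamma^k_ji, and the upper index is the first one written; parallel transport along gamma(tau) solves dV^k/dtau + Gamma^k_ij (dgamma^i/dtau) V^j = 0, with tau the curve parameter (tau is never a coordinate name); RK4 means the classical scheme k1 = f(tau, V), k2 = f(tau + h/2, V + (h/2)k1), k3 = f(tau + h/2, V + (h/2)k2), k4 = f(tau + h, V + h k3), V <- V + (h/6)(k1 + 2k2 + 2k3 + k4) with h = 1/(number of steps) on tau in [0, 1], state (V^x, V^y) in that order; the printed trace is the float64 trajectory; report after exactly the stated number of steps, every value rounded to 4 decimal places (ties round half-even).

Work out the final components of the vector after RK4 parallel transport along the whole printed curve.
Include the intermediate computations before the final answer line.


gamma'(tau) = (-1/3 - (2/3)*tau, tau); f(tau, V)^k = -Gamma^k_ij(gamma(tau)) gamma'^i(tau) V^j; h = 1/4; intermediate values shown to 6 dp
curve data and Christoffel symbols at the stage parameters:
  tau = 0.000000: gamma = (0.500000, 0.375000), gamma' = (-0.333333, 0.000000); Gamma_xxx = 0.000000, Gamma_xxy = 0.000000, Gamma_xyy = 0.000000, Gamma_yxx = 0.000000, Gamma_yxy = 0.000000, Gamma_yyy = 1.499981
  tau = 0.125000: gamma = (0.453125, 0.382812), gamma' = (-0.416667, 0.125000); Gamma_xxx = 0.000000, Gamma_xxy = 0.000000, Gamma_xyy = 0.000000, Gamma_yxx = 0.000000, Gamma_yxy = 0.000000, Gamma_yyy = 1.514274
  tau = 0.250000: gamma = (0.395833, 0.406250), gamma' = (-0.500000, 0.250000); Gamma_xxx = 0.000000, Gamma_xxy = 0.000000, Gamma_xyy = 0.000000, Gamma_yxx = 0.000000, Gamma_yxy = 0.000000, Gamma_yyy = 1.553108
  tau = 0.375000: gamma = (0.328125, 0.445312), gamma' = (-0.583333, 0.375000); Gamma_xxx = 0.000000, Gamma_xxy = 0.000000, Gamma_xyy = 0.000000, Gamma_yxx = 0.000000, Gamma_yxy = 0.000000, Gamma_yyy = 1.605139
  tau = 0.500000: gamma = (0.250000, 0.500000), gamma' = (-0.666667, 0.500000); Gamma_xxx = 0.000000, Gamma_xxy = 0.000000, Gamma_xyy = 0.000000, Gamma_yxx = 0.000000, Gamma_yxy = 0.000000, Gamma_yyy = 1.654267
  tau = 0.625000: gamma = (0.161458, 0.570312), gamma' = (-0.750000, 0.625000); Gamma_xxx = 0.000000, Gamma_xxy = 0.000000, Gamma_xyy = 0.000000, Gamma_yxx = 0.000000, Gamma_yxy = 0.000000, Gamma_yyy = 1.683989
  tau = 0.750000: gamma = (0.062500, 0.656250), gamma' = (-0.833333, 0.750000); Gamma_xxx = 0.000000, Gamma_xxy = 0.000000, Gamma_xyy = 0.000000, Gamma_yxx = 0.000000, Gamma_yxy = 0.000000, Gamma_yyy = 1.682354
  tau = 0.875000: gamma = (-0.046875, 0.757812), gamma' = (-0.916667, 0.875000); Gamma_xxx = 0.000000, Gamma_xxy = 0.000000, Gamma_xyy = 0.000000, Gamma_yxx = 0.000000, Gamma_yxy = 0.000000, Gamma_yyy = 1.645245
  tau = 1.000000: gamma = (-0.166667, 0.875000), gamma' = (-1.000000, 1.000000); Gamma_xxx = 0.000000, Gamma_xxy = 0.000000, Gamma_xyy = 0.000000, Gamma_yxx = 0.000000, Gamma_yxy = 0.000000, Gamma_yyy = 1.576303
step 0: V^x = 1.0000, V^y = -0.1250
step 1: k1 = (0.000000, 0.000000), k2 = (0.000000, 0.023661), k3 = (0.000000, 0.023101), k4 = (0.000000, 0.046292); V <- V + (h/6)(k1 + 2k2 + 2k3 + k4): V^x = 1.0000, V^y = -0.1192
step 2: k1 = (0.000000, 0.046273), k2 = (0.000000, 0.068253), k3 = (0.000000, 0.066599), k4 = (0.000000, 0.084802); V <- V + (h/6)(k1 + 2k2 + 2k3 + k4): V^x = 1.0000, V^y = -0.1025
step 3: k1 = (0.000000, 0.084761), k2 = (0.000000, 0.096703), k3 = (0.000000, 0.095132), k4 = (0.000000, 0.099291); V <- V + (h/6)(k1 + 2k2 + 2k3 + k4): V^x = 1.0000, V^y = -0.0788
step 4: k1 = (0.000000, 0.099453), k2 = (0.000000, 0.095572), k3 = (0.000000, 0.096271), k4 = (0.000000, 0.086307); V <- V + (h/6)(k1 + 2k2 + 2k3 + k4): V^x = 1.0000, V^y = -0.0551

Answer: V^x = 1.0000, V^y = -0.0551


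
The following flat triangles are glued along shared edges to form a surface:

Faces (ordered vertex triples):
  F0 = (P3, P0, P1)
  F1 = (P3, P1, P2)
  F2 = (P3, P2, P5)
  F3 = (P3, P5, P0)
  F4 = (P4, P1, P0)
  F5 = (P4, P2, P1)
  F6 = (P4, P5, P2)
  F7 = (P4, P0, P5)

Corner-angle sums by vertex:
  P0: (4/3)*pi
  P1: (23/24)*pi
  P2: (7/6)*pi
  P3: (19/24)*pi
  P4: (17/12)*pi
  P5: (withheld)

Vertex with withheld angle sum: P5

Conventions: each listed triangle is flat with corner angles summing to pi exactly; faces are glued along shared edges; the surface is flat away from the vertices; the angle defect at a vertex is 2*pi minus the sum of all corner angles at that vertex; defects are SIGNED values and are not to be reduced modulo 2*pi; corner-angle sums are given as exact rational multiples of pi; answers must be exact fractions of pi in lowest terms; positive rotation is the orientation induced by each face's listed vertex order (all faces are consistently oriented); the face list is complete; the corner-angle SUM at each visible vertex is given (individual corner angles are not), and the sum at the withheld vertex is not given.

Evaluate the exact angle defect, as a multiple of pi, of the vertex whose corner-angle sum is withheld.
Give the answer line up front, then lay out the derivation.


Answer: defect(P5) = -pi/3

V = 6, E = 12, F = 8; chi = V - E + F = 2
Gauss-Bonnet: total defect = 2*pi*chi = 4*pi; visible defects sum to (13/3)*pi


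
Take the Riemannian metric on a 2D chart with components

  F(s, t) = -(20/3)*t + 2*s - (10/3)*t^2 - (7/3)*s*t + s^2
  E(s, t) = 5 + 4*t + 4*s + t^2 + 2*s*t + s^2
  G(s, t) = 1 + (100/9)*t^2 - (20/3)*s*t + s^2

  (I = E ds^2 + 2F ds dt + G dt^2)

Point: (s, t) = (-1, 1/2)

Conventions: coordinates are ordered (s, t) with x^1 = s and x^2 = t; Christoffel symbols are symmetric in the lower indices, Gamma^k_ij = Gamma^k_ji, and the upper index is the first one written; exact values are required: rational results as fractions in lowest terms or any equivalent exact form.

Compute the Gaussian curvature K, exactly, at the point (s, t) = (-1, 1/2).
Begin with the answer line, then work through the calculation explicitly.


Answer: K = -5616/139129

E = 13/4, F = -4, G = 73/9, EG - F^2 = 373/36 at the point
E_s = 3, E_t = 3, F_s = -7/6, F_t = -23/3, G_s = -16/3, G_t = 160/9
E_tt = 2, F_st = -7/3, G_ss = 2
Using the Brioschi determinant formula for K from the metric derivatives:
M1 = [[-E_tt/2 + F_st - G_ss/2, E_s/2, F_s - E_t/2], [F_t - G_s/2, E, F], [G_t/2, F, G]] = [[-13/3, 3/2, -8/3], [-5, 13/4, -4], [80/9, -4, 73/9]]; det M1 = -493/36
M2 = [[0, E_t/2, G_s/2], [E_t/2, E, F], [G_s/2, F, G]] = [[0, 3/2, -8/3], [3/2, 13/4, -4], [-8/3, -4, 73/9]]; det M2 = -337/36
det M1 - det M2 = -13/3; K = -13/3 / (373/36)^2 = -5616/139129


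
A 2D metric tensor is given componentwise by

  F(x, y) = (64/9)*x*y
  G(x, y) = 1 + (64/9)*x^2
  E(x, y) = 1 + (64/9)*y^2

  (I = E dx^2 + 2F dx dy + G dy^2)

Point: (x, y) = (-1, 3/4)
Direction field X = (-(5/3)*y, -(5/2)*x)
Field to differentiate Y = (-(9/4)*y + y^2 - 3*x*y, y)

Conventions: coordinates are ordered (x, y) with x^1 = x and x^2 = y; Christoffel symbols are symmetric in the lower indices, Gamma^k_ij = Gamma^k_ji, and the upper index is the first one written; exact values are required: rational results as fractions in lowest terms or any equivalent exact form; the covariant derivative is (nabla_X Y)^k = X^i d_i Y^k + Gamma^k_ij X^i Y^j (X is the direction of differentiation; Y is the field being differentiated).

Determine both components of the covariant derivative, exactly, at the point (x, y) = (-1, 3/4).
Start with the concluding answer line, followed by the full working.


Answer: (nabla_X Y)^x = 16155/1744, (nabla_X Y)^y = 305/218

E = 5, F = -16/3, G = 73/9 at the point
E_x = 0, E_y = 32/3, F_x = 16/3, F_y = -64/9, G_x = -128/9, G_y = 0
EG - F^2 = 109/9;  g^inv = (9/109) * [[73/9, 16/3], [16/3, 5]]
first-kind symbols [ij,l] = (1/2)(d_i g_jl + d_j g_il - d_l g_ij): [xx,x] = E_x/2 = 0, [xx,y] = F_x - E_y/2 = 0, [xy,x] = E_y/2 = 16/3, [xy,y] = G_x/2 = -64/9, [yy,x] = F_y - G_x/2 = 0, [yy,y] = G_y/2 = 0
Gamma^x_ij = (G*[ij,x] - F*[ij,y])/(EG - F^2), Gamma^y_ij = (E*[ij,y] - F*[ij,x])/(EG - F^2)
Gamma_xxx = 0, Gamma_xxy = 48/109, Gamma_xyy = 0, Gamma_yxx = 0, Gamma_yxy = -64/109, Gamma_yyy = 0
X = (-5/4, 5/2), Y = (9/8, 3/4) at the point


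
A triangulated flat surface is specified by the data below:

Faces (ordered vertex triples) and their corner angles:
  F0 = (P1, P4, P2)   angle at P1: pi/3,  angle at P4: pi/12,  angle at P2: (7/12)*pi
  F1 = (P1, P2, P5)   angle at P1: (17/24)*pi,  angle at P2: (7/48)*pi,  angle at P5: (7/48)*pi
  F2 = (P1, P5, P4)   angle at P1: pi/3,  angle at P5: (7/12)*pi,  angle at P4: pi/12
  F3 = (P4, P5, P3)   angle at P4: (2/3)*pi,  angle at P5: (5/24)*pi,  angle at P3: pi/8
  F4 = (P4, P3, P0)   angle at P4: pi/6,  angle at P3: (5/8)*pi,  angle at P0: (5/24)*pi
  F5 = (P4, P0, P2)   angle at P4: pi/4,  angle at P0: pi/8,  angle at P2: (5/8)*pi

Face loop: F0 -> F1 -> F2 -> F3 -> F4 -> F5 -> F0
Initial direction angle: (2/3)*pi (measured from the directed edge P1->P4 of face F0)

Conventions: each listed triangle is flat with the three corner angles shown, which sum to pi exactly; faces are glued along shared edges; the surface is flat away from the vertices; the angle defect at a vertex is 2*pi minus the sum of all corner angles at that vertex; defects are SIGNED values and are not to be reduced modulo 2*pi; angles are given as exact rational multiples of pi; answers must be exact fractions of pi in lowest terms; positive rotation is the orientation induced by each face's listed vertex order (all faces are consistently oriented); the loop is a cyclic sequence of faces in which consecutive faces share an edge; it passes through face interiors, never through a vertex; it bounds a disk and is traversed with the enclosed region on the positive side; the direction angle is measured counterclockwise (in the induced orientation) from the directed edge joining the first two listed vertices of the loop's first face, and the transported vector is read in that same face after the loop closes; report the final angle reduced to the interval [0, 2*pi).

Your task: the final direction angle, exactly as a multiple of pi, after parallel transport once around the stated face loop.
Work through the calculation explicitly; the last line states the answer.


enclosed vertex P1: corner angles sum to (11/8)*pi, defect = 2*pi - (11/8)*pi = (5/8)*pi
enclosed vertex P4: corner angles sum to (5/4)*pi, defect = 2*pi - (5/4)*pi = (3/4)*pi
the final direction is the initial angle plus the enclosed defects, taken mod 2*pi in the induced orientation
final angle = (2/3)*pi + (11/8)*pi = pi/24 (mod 2*pi)

Answer: final direction angle = pi/24


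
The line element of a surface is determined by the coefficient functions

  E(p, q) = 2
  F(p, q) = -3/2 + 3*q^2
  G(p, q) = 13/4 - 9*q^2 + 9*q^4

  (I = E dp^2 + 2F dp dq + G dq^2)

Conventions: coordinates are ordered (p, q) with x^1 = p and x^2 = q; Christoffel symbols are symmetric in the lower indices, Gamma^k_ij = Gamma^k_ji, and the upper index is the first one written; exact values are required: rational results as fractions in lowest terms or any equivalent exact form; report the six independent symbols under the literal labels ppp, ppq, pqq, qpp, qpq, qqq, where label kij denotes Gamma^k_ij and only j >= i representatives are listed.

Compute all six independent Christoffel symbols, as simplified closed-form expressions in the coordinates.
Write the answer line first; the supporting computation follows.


Answer: Gamma_ppp = 0, Gamma_ppq = 0, Gamma_pqq = 24*q/(36*q^4 - 36*q^2 + 17), Gamma_qpp = 0, Gamma_qpq = 0, Gamma_qqq = (72*q^3 - 36*q)/(36*q^4 - 36*q^2 + 17)

E = 2; F = -3/2 + 3*q^2; G = 13/4 - 9*q^2 + 9*q^4
Gamma^k_ij = (1/2) g^{kl} (d_i g_jl + d_j g_il - d_l g_ij), with g^inv = (1/(EG-F^2)) [[G, -F], [-F, E]]
first partials: E_p = 0, E_q = 0, F_p = 0, F_q = 6*q, G_p = 0, G_q = -18*q + 36*q^3
D = EG - F^2 = 17/4 - 9*q^2 + 9*q^4
expanded: Gamma^p_pp = (G E_p - 2F F_p + F E_q)/(2D), Gamma^p_pq = (G E_q - F G_p)/(2D), Gamma^p_qq = (2G F_q - G G_p - F G_q)/(2D), Gamma^q_pp = (2E F_p - E E_q - F E_p)/(2D), Gamma^q_pq = (E G_p - F E_q)/(2D), Gamma^q_qq = (E G_q - 2F F_q + F G_p)/(2D); substitute and cancel common factors


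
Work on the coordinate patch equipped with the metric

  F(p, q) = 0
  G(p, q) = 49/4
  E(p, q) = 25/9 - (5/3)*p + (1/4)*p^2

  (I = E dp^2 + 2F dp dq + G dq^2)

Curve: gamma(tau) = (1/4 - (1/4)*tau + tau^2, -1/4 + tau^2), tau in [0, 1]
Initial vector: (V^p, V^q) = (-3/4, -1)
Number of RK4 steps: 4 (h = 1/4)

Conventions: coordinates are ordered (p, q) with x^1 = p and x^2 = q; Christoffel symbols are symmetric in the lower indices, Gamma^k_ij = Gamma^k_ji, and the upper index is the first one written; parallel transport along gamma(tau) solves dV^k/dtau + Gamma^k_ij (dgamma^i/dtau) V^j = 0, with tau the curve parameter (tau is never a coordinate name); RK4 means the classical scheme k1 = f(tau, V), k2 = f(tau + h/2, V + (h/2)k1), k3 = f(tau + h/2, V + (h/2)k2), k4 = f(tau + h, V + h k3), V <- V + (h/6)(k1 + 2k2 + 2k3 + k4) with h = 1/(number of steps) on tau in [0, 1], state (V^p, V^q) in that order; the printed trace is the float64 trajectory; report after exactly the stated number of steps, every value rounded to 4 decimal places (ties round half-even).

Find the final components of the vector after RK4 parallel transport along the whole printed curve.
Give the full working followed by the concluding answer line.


gamma'(tau) = (-1/4 + 2*tau, 2*tau); f(tau, V)^k = -Gamma^k_ij(gamma(tau)) gamma'^i(tau) V^j; h = 1/4; intermediate values shown to 6 dp
curve data and Christoffel symbols at the stage parameters:
  tau = 0.000000: gamma = (0.250000, -0.250000), gamma' = (-0.250000, 0.000000); Gamma_ppp = -0.324324, Gamma_ppq = 0.000000, Gamma_pqq = 0.000000, Gamma_qpp = 0.000000, Gamma_qpq = 0.000000, Gamma_qqq = 0.000000
  tau = 0.125000: gamma = (0.234375, -0.234375), gamma' = (0.000000, 0.250000); Gamma_ppp = -0.322689, Gamma_ppq = 0.000000, Gamma_pqq = 0.000000, Gamma_qpp = 0.000000, Gamma_qpq = 0.000000, Gamma_qqq = 0.000000
  tau = 0.250000: gamma = (0.250000, -0.187500), gamma' = (0.250000, 0.500000); Gamma_ppp = -0.324324, Gamma_ppq = 0.000000, Gamma_pqq = 0.000000, Gamma_qpp = 0.000000, Gamma_qpq = 0.000000, Gamma_qqq = 0.000000
  tau = 0.375000: gamma = (0.296875, -0.109375), gamma' = (0.500000, 0.750000); Gamma_ppp = -0.329331, Gamma_ppq = 0.000000, Gamma_pqq = 0.000000, Gamma_qpp = 0.000000, Gamma_qpq = 0.000000, Gamma_qqq = 0.000000
  tau = 0.500000: gamma = (0.375000, 0.000000), gamma' = (0.750000, 1.000000); Gamma_ppp = -0.338028, Gamma_ppq = 0.000000, Gamma_pqq = 0.000000, Gamma_qpp = 0.000000, Gamma_qpq = 0.000000, Gamma_qqq = 0.000000
  tau = 0.625000: gamma = (0.484375, 0.140625), gamma' = (1.000000, 1.250000); Gamma_ppp = -0.351005, Gamma_ppq = 0.000000, Gamma_pqq = 0.000000, Gamma_qpp = 0.000000, Gamma_qpq = 0.000000, Gamma_qqq = 0.000000
  tau = 0.750000: gamma = (0.625000, 0.312500), gamma' = (1.250000, 1.500000); Gamma_ppp = -0.369231, Gamma_ppq = 0.000000, Gamma_pqq = 0.000000, Gamma_qpp = 0.000000, Gamma_qpq = 0.000000, Gamma_qqq = 0.000000
  tau = 0.875000: gamma = (0.796875, 0.515625), gamma' = (1.500000, 1.750000); Gamma_ppp = -0.394251, Gamma_ppq = 0.000000, Gamma_pqq = 0.000000, Gamma_qpp = 0.000000, Gamma_qpq = 0.000000, Gamma_qqq = 0.000000
  tau = 1.000000: gamma = (1.000000, 0.750000), gamma' = (1.750000, 2.000000); Gamma_ppp = -0.428571, Gamma_ppq = 0.000000, Gamma_pqq = 0.000000, Gamma_qpp = 0.000000, Gamma_qpq = 0.000000, Gamma_qqq = 0.000000
step 0: V^p = -0.7500, V^q = -1.0000
step 1: k1 = (0.060811, 0.000000), k2 = (0.000000, 0.000000), k3 = (0.000000, 0.000000), k4 = (-0.060811, 0.000000); V <- V + (h/6)(k1 + 2k2 + 2k3 + k4): V^p = -0.7500, V^q = -1.0000
step 2: k1 = (-0.060811, 0.000000), k2 = (-0.124751, 0.000000), k3 = (-0.126067, 0.000000), k4 = (-0.198131, 0.000000); V <- V + (h/6)(k1 + 2k2 + 2k3 + k4): V^p = -0.7817, V^q = -1.0000
step 3: k1 = (-0.198175, 0.000000), k2 = (-0.283073, 0.000000), k3 = (-0.286798, 0.000000), k4 = (-0.393872, 0.000000); V <- V + (h/6)(k1 + 2k2 + 2k3 + k4): V^p = -0.8538, V^q = -1.0000
step 4: k1 = (-0.394084, 0.000000), k2 = (-0.534077, 0.000000), k3 = (-0.544425, 0.000000), k4 = (-0.742466, 0.000000); V <- V + (h/6)(k1 + 2k2 + 2k3 + k4): V^p = -0.9911, V^q = -1.0000

Answer: V^p = -0.9911, V^q = -1.0000


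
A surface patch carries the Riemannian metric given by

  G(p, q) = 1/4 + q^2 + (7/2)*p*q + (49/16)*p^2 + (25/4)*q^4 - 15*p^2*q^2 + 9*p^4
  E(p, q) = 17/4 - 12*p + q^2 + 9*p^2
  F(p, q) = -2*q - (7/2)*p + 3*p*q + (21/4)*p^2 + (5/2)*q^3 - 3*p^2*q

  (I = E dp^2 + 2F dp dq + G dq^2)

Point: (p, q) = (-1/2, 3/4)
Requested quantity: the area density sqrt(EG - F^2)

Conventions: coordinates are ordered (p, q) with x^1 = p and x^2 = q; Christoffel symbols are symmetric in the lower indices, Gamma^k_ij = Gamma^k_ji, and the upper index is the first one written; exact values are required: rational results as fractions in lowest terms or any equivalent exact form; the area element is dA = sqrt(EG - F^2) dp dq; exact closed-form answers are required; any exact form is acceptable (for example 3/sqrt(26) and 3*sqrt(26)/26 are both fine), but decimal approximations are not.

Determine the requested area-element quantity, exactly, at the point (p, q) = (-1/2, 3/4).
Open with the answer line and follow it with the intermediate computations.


Answer: sqrt(EG - F^2) = 3*sqrt(3746)/64

E = 209/16, F = 119/128, G = 713/1024; EG - F^2 = 16857/2048


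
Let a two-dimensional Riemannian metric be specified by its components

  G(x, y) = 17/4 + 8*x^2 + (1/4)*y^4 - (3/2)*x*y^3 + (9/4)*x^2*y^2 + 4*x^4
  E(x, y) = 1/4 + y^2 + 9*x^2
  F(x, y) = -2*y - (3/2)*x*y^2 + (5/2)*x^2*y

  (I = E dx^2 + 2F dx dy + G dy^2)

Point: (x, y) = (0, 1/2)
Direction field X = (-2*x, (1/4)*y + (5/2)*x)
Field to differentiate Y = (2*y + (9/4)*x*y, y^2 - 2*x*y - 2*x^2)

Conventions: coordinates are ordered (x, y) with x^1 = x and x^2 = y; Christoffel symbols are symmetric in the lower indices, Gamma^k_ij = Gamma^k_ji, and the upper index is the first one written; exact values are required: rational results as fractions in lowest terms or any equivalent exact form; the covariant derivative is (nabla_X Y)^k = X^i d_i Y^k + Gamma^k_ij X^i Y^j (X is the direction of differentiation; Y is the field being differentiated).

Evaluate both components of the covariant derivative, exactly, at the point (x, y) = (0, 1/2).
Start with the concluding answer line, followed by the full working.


Answer: (nabla_X Y)^x = 18739/74240, (nabla_X Y)^y = 143/1160

E = 1/2, F = -1, G = 273/64 at the point
E_x = 0, E_y = 1, F_x = -3/8, F_y = -2, G_x = -3/16, G_y = 1/8
EG - F^2 = 145/128;  g^inv = (128/145) * [[273/64, 1], [1, 1/2]]
first-kind symbols [ij,l] = (1/2)(d_i g_jl + d_j g_il - d_l g_ij): [xx,x] = E_x/2 = 0, [xx,y] = F_x - E_y/2 = -7/8, [xy,x] = E_y/2 = 1/2, [xy,y] = G_x/2 = -3/32, [yy,x] = F_y - G_x/2 = -61/32, [yy,y] = G_y/2 = 1/16
Gamma^x_ij = (G*[ij,x] - F*[ij,y])/(EG - F^2), Gamma^y_ij = (E*[ij,y] - F*[ij,x])/(EG - F^2)
Gamma_xxx = -112/145, Gamma_xxy = 9/5, Gamma_xyy = -3305/464, Gamma_yxx = -56/145, Gamma_yxy = 2/5, Gamma_yyy = -48/29
X = (0, 1/8), Y = (1, 1/4) at the point


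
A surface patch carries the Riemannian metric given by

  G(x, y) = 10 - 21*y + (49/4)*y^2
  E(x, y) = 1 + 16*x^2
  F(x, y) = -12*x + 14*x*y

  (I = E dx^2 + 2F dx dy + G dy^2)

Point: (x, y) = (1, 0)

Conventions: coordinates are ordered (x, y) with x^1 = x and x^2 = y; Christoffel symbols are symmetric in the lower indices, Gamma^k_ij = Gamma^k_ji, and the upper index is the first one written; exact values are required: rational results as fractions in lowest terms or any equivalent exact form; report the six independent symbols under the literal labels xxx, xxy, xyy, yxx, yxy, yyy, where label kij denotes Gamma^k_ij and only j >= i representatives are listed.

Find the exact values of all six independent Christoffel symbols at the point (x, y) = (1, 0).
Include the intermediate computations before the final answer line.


E = 17, F = -12, G = 10 at the point
E_x = 32, E_y = 0, F_x = -12, F_y = 14, G_x = 0, G_y = -21
EG - F^2 = 26;  g^inv = (1/26) * [[10, 12], [12, 17]]
first-kind symbols [ij,l] = (1/2)(d_i g_jl + d_j g_il - d_l g_ij): [xx,x] = E_x/2 = 16, [xx,y] = F_x - E_y/2 = -12, [xy,x] = E_y/2 = 0, [xy,y] = G_x/2 = 0, [yy,x] = F_y - G_x/2 = 14, [yy,y] = G_y/2 = -21/2
Gamma^x_ij = (G*[ij,x] - F*[ij,y])/(EG - F^2), Gamma^y_ij = (E*[ij,y] - F*[ij,x])/(EG - F^2)

Answer: Gamma_xxx = 8/13, Gamma_xxy = 0, Gamma_xyy = 7/13, Gamma_yxx = -6/13, Gamma_yxy = 0, Gamma_yyy = -21/52


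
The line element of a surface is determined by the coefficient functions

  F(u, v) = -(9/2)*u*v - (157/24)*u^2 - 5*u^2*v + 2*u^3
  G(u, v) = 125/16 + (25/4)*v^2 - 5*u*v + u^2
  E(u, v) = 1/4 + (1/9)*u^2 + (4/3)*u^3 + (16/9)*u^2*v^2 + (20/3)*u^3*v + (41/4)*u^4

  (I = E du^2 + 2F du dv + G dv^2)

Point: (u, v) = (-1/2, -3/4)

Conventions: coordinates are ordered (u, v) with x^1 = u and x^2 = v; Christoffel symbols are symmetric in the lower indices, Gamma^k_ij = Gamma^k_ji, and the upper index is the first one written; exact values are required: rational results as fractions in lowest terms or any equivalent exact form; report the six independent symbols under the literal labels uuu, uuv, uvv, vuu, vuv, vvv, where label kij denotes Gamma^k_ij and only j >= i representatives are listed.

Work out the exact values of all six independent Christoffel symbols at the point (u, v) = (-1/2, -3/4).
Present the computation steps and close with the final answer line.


E = 937/576, F = -253/96, G = 621/64 at the point
E_u = -647/72, E_v = -3/2, F_u = 23/3, F_v = 1, G_u = 11/4, G_v = -55/8
EG - F^2 = 325841/36864;  g^inv = (36864/325841) * [[621/64, 253/96], [253/96, 937/576]]
first-kind symbols [ij,l] = (1/2)(d_i g_jl + d_j g_il - d_l g_ij): [uu,u] = E_u/2 = -647/144, [uu,v] = F_u - E_v/2 = 101/12, [uv,u] = E_v/2 = -3/4, [uv,v] = G_u/2 = 11/8, [vv,u] = F_v - G_u/2 = -3/8, [vv,v] = G_v/2 = -55/16
Gamma^u_ij = (G*[ij,u] - F*[ij,v])/(EG - F^2), Gamma^v_ij = (E*[ij,v] - F*[ij,u])/(EG - F^2)

Answer: Gamma_uuu = -34324/14167, Gamma_uuv = -5856/14167, Gamma_uvv = -20352/14167, Gamma_vuu = 204664/977523, Gamma_vuv = 9592/325841, Gamma_vvv = -242572/325841


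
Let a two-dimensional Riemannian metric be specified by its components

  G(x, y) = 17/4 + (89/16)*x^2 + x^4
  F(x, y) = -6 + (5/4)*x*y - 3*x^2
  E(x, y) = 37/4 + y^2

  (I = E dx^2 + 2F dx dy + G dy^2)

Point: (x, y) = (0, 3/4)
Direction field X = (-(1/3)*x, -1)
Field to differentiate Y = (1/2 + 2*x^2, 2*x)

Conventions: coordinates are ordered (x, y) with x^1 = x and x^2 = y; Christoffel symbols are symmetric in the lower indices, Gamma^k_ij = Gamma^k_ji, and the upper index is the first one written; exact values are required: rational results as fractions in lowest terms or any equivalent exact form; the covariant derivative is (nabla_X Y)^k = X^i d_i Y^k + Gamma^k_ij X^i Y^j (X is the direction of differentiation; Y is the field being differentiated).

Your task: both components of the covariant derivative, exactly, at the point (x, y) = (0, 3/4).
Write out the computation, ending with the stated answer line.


E = 157/16, F = -6, G = 17/4 at the point
E_x = 0, E_y = 3/2, F_x = 15/16, F_y = 0, G_x = 0, G_y = 0
EG - F^2 = 365/64;  g^inv = (64/365) * [[17/4, 6], [6, 157/16]]
first-kind symbols [ij,l] = (1/2)(d_i g_jl + d_j g_il - d_l g_ij): [xx,x] = E_x/2 = 0, [xx,y] = F_x - E_y/2 = 3/16, [xy,x] = E_y/2 = 3/4, [xy,y] = G_x/2 = 0, [yy,x] = F_y - G_x/2 = 0, [yy,y] = G_y/2 = 0
Gamma^x_ij = (G*[ij,x] - F*[ij,y])/(EG - F^2), Gamma^y_ij = (E*[ij,y] - F*[ij,x])/(EG - F^2)
Gamma_xxx = 72/365, Gamma_xxy = 204/365, Gamma_xyy = 0, Gamma_yxx = 471/1460, Gamma_yxy = 288/365, Gamma_yyy = 0
X = (0, -1), Y = (1/2, 0) at the point

Answer: (nabla_X Y)^x = -102/365, (nabla_X Y)^y = -144/365


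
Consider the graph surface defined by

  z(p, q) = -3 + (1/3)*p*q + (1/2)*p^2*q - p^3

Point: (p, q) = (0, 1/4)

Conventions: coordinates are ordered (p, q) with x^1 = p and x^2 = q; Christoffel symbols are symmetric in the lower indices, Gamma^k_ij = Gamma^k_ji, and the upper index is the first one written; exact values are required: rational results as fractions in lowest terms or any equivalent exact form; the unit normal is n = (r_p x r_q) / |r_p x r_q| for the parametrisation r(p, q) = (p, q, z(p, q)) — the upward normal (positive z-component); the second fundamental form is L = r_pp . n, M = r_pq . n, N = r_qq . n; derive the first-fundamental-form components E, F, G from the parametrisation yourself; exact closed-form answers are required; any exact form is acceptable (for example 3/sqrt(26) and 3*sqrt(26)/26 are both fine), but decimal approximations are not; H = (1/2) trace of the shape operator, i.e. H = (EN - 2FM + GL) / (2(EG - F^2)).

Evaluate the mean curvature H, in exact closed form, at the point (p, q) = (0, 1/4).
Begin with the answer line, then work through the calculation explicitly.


Answer: H = 216*sqrt(145)/21025

z_p = 1/12, z_q = 0, z_pp = 1/4, z_pq = 1/3, z_qq = 0
E = 145/144, F = 0, G = 1; answer radicand W^2 = 145/144
unnormalised second-form numerators: l = 1/4, m = 1/3, n = 0; L = l/sqrt(145/144), and similarly M = m/sqrt(W^2), N = n/sqrt(W^2)
H = (E*n - 2*F*m + G*l) / (2*(EG - F^2)*sqrt(W^2)); E*n - 2*F*m + G*l = 1/4, EG - F^2 = 145/144, so H = (18/145)/sqrt(145/144)


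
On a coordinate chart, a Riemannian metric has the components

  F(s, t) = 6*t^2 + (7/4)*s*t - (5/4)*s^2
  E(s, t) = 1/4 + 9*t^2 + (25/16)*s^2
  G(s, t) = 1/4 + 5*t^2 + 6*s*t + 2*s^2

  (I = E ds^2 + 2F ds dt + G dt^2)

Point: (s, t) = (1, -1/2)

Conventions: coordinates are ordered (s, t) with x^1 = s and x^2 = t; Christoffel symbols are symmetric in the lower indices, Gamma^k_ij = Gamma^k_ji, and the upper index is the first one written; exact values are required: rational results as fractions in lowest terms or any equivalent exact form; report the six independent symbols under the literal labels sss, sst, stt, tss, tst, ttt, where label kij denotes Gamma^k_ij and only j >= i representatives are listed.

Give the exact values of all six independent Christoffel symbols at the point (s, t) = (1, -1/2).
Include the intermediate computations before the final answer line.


E = 65/16, F = -5/8, G = 1/2 at the point
E_s = 25/8, E_t = -9, F_s = -27/8, F_t = -17/4, G_s = 1, G_t = 1
EG - F^2 = 105/64;  g^inv = (64/105) * [[1/2, 5/8], [5/8, 65/16]]
first-kind symbols [ij,l] = (1/2)(d_i g_jl + d_j g_il - d_l g_ij): [ss,s] = E_s/2 = 25/16, [ss,t] = F_s - E_t/2 = 9/8, [st,s] = E_t/2 = -9/2, [st,t] = G_s/2 = 1/2, [tt,s] = F_t - G_s/2 = -19/4, [tt,t] = G_t/2 = 1/2
Gamma^s_ij = (G*[ij,s] - F*[ij,t])/(EG - F^2), Gamma^t_ij = (E*[ij,t] - F*[ij,s])/(EG - F^2)

Answer: Gamma_sss = 19/21, Gamma_sst = -124/105, Gamma_stt = -44/35, Gamma_tss = 71/21, Gamma_tst = -10/21, Gamma_ttt = -4/7


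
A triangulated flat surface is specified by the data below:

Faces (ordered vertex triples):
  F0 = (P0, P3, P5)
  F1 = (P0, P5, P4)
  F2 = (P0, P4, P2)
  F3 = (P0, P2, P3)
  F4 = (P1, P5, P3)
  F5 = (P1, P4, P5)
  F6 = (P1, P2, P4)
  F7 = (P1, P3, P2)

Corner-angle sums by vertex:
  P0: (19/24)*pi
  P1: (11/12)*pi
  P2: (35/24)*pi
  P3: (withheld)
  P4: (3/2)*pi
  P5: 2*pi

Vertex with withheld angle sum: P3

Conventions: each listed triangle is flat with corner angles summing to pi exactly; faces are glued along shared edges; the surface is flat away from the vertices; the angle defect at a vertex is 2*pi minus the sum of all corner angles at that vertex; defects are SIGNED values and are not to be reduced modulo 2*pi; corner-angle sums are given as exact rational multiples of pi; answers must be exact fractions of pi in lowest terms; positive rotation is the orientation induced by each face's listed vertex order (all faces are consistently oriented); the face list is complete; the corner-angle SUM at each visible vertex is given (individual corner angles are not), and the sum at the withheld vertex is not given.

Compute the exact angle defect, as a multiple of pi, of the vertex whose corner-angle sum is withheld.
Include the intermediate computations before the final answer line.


V = 6, E = 12, F = 8; chi = V - E + F = 2
Gauss-Bonnet: total defect = 2*pi*chi = 4*pi; visible defects sum to (10/3)*pi

Answer: defect(P3) = (2/3)*pi
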